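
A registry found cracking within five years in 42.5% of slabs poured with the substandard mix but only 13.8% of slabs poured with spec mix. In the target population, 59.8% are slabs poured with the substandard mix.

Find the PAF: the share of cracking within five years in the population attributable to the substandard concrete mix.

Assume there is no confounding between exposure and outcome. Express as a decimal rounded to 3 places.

PAF ≈ 0.554

p₁ = 0.425, p₀ = 0.138.
Overall risk P(Y=1) = π·p₁ + (1−π)·p₀ = 0.598×0.425 + 0.402×0.138 = 0.30963.
Under exogeneity, PAF = [P(Y=1) − p₀] / P(Y=1).
PAF = (0.30963 − 0.138) / 0.30963 ≈ 0.5543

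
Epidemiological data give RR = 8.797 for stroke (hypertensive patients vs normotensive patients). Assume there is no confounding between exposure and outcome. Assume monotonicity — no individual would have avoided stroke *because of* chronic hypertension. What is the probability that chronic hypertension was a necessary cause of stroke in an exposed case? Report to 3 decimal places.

Under exogeneity and monotonicity, PN = (RR − 1) / RR = 1 − 1/RR.
PN = (8.797 − 1) / 8.797 = 7.797 / 8.797 ≈ 0.8863

PN ≈ 0.886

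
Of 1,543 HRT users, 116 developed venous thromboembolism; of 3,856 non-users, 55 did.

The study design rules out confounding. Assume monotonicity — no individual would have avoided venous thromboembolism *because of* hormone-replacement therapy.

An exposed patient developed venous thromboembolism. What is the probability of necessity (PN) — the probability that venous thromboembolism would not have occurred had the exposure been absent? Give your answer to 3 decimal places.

p₁ = P(outcome | exposed) = 116/1543 = 0.075178
p₀ = P(outcome | unexposed) = 55/3856 = 0.014263
Under exogeneity and monotonicity, PN = (p₁ − p₀) / p₁.
PN = (0.075178 − 0.014263) / 0.075178 = 0.060915 / 0.075178 ≈ 0.8103

PN ≈ 0.810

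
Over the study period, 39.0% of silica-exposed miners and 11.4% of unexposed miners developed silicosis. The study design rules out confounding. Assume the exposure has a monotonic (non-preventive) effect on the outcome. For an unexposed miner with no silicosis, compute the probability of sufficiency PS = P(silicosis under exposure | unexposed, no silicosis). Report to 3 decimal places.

PS ≈ 0.312

p₁ = 0.39, p₀ = 0.114.
Under exogeneity and monotonicity, PS = (p₁ − p₀) / (1 − p₀).
PS = (0.39 − 0.114) / (1 − 0.114) = 0.276 / 0.886 ≈ 0.3115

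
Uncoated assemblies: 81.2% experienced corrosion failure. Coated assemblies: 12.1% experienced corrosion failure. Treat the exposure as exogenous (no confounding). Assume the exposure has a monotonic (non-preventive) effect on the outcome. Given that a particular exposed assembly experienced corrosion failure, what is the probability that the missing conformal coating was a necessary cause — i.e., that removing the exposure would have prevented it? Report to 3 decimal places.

PN ≈ 0.851

p₁ = 0.812, p₀ = 0.121.
Under exogeneity and monotonicity, PN = (p₁ − p₀) / p₁.
PN = (0.812 − 0.121) / 0.812 = 0.691 / 0.812 ≈ 0.8510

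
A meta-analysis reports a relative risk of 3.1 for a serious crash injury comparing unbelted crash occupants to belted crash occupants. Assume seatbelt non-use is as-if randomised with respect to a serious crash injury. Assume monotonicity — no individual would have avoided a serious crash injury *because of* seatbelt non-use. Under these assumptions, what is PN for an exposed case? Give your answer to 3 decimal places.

PN ≈ 0.677

Under exogeneity and monotonicity, PN = (RR − 1) / RR = 1 − 1/RR.
PN = (3.1 − 1) / 3.1 = 2.1 / 3.1 ≈ 0.6774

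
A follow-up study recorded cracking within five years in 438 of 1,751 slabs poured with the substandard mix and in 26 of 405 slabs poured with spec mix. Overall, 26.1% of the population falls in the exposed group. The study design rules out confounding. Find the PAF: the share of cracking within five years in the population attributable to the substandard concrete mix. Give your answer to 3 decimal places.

PAF ≈ 0.431

p₁ = P(outcome | exposed) = 438/1751 = 0.25014
p₀ = P(outcome | unexposed) = 26/405 = 0.064198
Overall risk P(Y=1) = π·p₁ + (1−π)·p₀ = 0.261×0.25014 + 0.739×0.064198 = 0.11273.
Under exogeneity, PAF = [P(Y=1) − p₀] / P(Y=1).
PAF = (0.11273 − 0.064198) / 0.11273 ≈ 0.4305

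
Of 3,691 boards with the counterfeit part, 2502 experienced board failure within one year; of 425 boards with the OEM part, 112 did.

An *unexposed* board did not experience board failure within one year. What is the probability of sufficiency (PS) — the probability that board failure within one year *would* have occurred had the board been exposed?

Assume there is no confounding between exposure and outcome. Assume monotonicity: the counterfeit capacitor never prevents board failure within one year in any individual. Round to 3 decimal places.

p₁ = P(outcome | exposed) = 2502/3691 = 0.67787
p₀ = P(outcome | unexposed) = 112/425 = 0.26353
Under exogeneity and monotonicity, PS = (p₁ − p₀) / (1 − p₀).
PS = (0.67787 − 0.26353) / (1 − 0.26353) = 0.41434 / 0.73647 ≈ 0.5626

PS ≈ 0.563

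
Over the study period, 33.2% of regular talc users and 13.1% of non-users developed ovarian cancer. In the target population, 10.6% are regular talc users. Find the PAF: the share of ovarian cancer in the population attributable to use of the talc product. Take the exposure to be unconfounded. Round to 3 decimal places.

p₁ = 0.332, p₀ = 0.131.
Overall risk P(Y=1) = π·p₁ + (1−π)·p₀ = 0.106×0.332 + 0.894×0.131 = 0.15231.
Under exogeneity, PAF = [P(Y=1) − p₀] / P(Y=1).
PAF = (0.15231 − 0.131) / 0.15231 ≈ 0.1399

PAF ≈ 0.140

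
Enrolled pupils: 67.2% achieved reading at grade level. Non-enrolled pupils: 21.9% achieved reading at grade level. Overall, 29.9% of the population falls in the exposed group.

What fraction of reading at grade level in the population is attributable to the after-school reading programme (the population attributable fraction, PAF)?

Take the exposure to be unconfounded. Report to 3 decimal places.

p₁ = 0.672, p₀ = 0.219.
Overall risk P(Y=1) = π·p₁ + (1−π)·p₀ = 0.299×0.672 + 0.701×0.219 = 0.35445.
Under exogeneity, PAF = [P(Y=1) − p₀] / P(Y=1).
PAF = (0.35445 − 0.219) / 0.35445 ≈ 0.3821

PAF ≈ 0.382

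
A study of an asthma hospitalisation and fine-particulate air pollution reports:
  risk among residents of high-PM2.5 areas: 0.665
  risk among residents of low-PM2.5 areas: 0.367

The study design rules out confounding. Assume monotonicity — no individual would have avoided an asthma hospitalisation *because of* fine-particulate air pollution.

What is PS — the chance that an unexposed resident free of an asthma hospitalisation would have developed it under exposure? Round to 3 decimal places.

Let p₁ = 0.665, p₀ = 0.367.
Under exogeneity and monotonicity, PS = (p₁ − p₀) / (1 − p₀).
PS = (0.665 − 0.367) / (1 − 0.367) = 0.298 / 0.633 ≈ 0.4708

PS ≈ 0.471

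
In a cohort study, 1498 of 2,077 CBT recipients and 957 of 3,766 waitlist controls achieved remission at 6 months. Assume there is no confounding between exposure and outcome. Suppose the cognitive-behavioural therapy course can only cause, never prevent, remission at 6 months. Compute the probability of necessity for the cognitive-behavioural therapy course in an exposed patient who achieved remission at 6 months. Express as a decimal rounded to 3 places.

PN ≈ 0.648

p₁ = P(outcome | exposed) = 1498/2077 = 0.72123
p₀ = P(outcome | unexposed) = 957/3766 = 0.25412
Under exogeneity and monotonicity, PN = (p₁ − p₀) / p₁.
PN = (0.72123 − 0.25412) / 0.72123 = 0.46712 / 0.72123 ≈ 0.6477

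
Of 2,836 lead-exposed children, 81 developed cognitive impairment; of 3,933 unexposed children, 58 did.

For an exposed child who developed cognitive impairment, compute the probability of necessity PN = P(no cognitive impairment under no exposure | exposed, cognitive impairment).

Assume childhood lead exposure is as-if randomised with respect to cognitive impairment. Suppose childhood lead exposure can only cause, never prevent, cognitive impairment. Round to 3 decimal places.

p₁ = P(outcome | exposed) = 81/2836 = 0.028561
p₀ = P(outcome | unexposed) = 58/3933 = 0.014747
Under exogeneity and monotonicity, PN = (p₁ − p₀) / p₁.
PN = (0.028561 − 0.014747) / 0.028561 = 0.013814 / 0.028561 ≈ 0.4837

PN ≈ 0.484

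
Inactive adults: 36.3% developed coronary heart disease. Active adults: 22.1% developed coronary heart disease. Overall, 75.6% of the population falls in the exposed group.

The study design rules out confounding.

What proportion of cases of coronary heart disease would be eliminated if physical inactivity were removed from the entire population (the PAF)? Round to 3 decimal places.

p₁ = 0.363, p₀ = 0.221.
Overall risk P(Y=1) = π·p₁ + (1−π)·p₀ = 0.756×0.363 + 0.244×0.221 = 0.32835.
Under exogeneity, PAF = [P(Y=1) − p₀] / P(Y=1).
PAF = (0.32835 − 0.221) / 0.32835 ≈ 0.3269

PAF ≈ 0.327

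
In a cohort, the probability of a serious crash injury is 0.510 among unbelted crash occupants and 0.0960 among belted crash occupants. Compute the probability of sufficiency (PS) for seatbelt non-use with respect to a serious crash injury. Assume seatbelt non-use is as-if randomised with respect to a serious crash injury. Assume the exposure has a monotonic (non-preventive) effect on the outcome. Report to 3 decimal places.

Let p₁ = 0.51, p₀ = 0.096.
Under exogeneity and monotonicity, PS = (p₁ − p₀) / (1 − p₀).
PS = (0.51 − 0.096) / (1 − 0.096) = 0.414 / 0.904 ≈ 0.4580

PS ≈ 0.458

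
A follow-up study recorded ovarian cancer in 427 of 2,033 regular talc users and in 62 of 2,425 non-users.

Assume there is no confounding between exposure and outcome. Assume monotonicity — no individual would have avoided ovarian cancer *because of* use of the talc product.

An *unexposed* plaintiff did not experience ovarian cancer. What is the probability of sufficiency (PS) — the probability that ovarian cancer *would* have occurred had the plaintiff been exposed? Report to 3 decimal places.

PS ≈ 0.189

p₁ = P(outcome | exposed) = 427/2033 = 0.21003
p₀ = P(outcome | unexposed) = 62/2425 = 0.025567
Under exogeneity and monotonicity, PS = (p₁ − p₀) / (1 − p₀).
PS = (0.21003 − 0.025567) / (1 − 0.025567) = 0.18447 / 0.97443 ≈ 0.1893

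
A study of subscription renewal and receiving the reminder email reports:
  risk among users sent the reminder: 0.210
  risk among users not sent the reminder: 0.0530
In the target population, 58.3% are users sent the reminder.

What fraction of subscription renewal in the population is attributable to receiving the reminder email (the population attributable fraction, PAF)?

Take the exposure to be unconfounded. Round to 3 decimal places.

Let p₁ = 0.21, p₀ = 0.053.
Overall risk P(Y=1) = π·p₁ + (1−π)·p₀ = 0.583×0.21 + 0.417×0.053 = 0.14453.
Under exogeneity, PAF = [P(Y=1) − p₀] / P(Y=1).
PAF = (0.14453 − 0.053) / 0.14453 ≈ 0.6333

PAF ≈ 0.633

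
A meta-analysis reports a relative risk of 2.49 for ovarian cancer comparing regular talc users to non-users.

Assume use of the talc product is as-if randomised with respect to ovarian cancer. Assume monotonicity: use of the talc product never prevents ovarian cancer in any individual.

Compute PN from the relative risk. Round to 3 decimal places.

Under exogeneity and monotonicity, PN = (RR − 1) / RR = 1 − 1/RR.
PN = (2.49 − 1) / 2.49 = 1.49 / 2.49 ≈ 0.5984

PN ≈ 0.598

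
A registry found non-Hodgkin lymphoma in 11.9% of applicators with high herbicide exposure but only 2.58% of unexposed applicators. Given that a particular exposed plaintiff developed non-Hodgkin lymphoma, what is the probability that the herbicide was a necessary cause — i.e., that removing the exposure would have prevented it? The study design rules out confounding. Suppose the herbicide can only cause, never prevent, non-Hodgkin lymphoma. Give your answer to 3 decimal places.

p₁ = 0.119, p₀ = 0.0258.
Under exogeneity and monotonicity, PN = (p₁ − p₀) / p₁.
PN = (0.119 − 0.0258) / 0.119 = 0.0932 / 0.119 ≈ 0.7832

PN ≈ 0.783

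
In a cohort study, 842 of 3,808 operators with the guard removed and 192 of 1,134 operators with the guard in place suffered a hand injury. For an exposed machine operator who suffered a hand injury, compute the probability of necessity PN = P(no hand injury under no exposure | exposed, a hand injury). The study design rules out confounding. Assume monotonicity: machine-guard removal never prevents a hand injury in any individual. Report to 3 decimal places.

p₁ = P(outcome | exposed) = 842/3808 = 0.22111
p₀ = P(outcome | unexposed) = 192/1134 = 0.16931
Under exogeneity and monotonicity, PN = (p₁ − p₀) / p₁.
PN = (0.22111 − 0.16931) / 0.22111 = 0.051801 / 0.22111 ≈ 0.2343

PN ≈ 0.234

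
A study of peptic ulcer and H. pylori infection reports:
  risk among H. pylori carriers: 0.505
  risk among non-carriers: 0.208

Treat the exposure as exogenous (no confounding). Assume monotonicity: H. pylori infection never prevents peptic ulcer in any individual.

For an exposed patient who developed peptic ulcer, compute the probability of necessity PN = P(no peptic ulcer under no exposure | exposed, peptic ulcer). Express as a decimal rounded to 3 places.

Let p₁ = 0.505, p₀ = 0.208.
Under exogeneity and monotonicity, PN = (p₁ − p₀) / p₁.
PN = (0.505 − 0.208) / 0.505 = 0.297 / 0.505 ≈ 0.5881

PN ≈ 0.588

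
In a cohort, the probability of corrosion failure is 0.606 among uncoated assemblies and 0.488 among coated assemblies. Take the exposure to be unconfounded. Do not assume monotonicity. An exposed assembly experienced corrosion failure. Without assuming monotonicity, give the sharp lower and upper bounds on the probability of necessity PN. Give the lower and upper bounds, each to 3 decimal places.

0.195 ≤ PN ≤ 0.845

Let p₁ = 0.606, p₀ = 0.488.
Under exogeneity alone the bounds on PN are max{0,(p₁−p₀)/p₁} ≤ PN ≤ min{1,(1−p₀)/p₁}.
  lower = (p₁ − p₀)/p₁ = 0.118 / 0.606 ≈ 0.1947
  upper = min{1, (1 − p₀)/p₁} = 0.512 / 0.606 ≈ 0.8449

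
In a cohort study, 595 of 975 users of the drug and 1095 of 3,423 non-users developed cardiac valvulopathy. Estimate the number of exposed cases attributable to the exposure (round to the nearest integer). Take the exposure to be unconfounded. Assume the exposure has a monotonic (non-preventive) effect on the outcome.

p₁ = P(outcome | exposed) = 595/975 = 0.61026
p₀ = P(outcome | unexposed) = 1095/3423 = 0.31989
PN = (p₁ − p₀)/p₁ = (0.61026 − 0.31989) / 0.61026 ≈ 0.47580.
Attributable cases ≈ PN × (exposed cases) = 0.47580 × 595 ≈ 283.10.

about 283 cases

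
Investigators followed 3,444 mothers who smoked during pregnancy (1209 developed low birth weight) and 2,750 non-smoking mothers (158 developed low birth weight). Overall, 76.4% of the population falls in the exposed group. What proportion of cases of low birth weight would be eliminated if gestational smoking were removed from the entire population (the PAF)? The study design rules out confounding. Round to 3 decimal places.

PAF ≈ 0.796

p₁ = P(outcome | exposed) = 1209/3444 = 0.35105
p₀ = P(outcome | unexposed) = 158/2750 = 0.057455
Overall risk P(Y=1) = π·p₁ + (1−π)·p₀ = 0.764×0.35105 + 0.236×0.057455 = 0.28176.
Under exogeneity, PAF = [P(Y=1) − p₀] / P(Y=1).
PAF = (0.28176 − 0.057455) / 0.28176 ≈ 0.7961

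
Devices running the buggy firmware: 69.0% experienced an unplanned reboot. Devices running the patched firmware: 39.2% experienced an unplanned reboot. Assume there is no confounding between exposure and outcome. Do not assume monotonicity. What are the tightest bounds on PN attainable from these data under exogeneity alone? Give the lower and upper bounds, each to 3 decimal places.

p₁ = 0.69, p₀ = 0.392.
Under exogeneity alone the bounds on PN are max{0,(p₁−p₀)/p₁} ≤ PN ≤ min{1,(1−p₀)/p₁}.
  lower = (p₁ − p₀)/p₁ = 0.298 / 0.69 ≈ 0.4319
  upper = min{1, (1 − p₀)/p₁} = 0.608 / 0.69 ≈ 0.8812

0.432 ≤ PN ≤ 0.881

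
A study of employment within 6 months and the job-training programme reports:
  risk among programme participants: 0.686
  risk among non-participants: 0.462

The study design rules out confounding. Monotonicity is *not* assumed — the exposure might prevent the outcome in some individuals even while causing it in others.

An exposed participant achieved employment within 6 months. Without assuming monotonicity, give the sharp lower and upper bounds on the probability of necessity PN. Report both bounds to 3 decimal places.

Let p₁ = 0.686, p₀ = 0.462.
Under exogeneity alone the bounds on PN are max{0,(p₁−p₀)/p₁} ≤ PN ≤ min{1,(1−p₀)/p₁}.
  lower = (p₁ − p₀)/p₁ = 0.224 / 0.686 ≈ 0.3265
  upper = min{1, (1 − p₀)/p₁} = 0.538 / 0.686 ≈ 0.7843

0.327 ≤ PN ≤ 0.784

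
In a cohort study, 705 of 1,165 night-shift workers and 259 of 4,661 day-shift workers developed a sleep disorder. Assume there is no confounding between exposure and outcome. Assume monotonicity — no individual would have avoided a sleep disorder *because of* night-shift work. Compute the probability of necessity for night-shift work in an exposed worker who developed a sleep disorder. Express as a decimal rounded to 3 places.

p₁ = P(outcome | exposed) = 705/1165 = 0.60515
p₀ = P(outcome | unexposed) = 259/4661 = 0.055567
Under exogeneity and monotonicity, PN = (p₁ − p₀) / p₁.
PN = (0.60515 − 0.055567) / 0.60515 = 0.54958 / 0.60515 ≈ 0.9082

PN ≈ 0.908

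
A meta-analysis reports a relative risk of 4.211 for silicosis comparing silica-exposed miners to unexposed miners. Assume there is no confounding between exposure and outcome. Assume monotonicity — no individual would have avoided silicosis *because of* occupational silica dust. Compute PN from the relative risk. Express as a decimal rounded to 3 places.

PN ≈ 0.763

Under exogeneity and monotonicity, PN = (RR − 1) / RR = 1 − 1/RR.
PN = (4.211 − 1) / 4.211 = 3.211 / 4.211 ≈ 0.7625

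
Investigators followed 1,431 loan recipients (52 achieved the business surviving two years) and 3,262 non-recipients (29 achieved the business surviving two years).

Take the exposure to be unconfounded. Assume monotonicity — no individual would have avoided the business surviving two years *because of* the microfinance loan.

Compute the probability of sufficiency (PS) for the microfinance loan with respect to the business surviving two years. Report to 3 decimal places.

p₁ = P(outcome | exposed) = 52/1431 = 0.036338
p₀ = P(outcome | unexposed) = 29/3262 = 0.0088903
Under exogeneity and monotonicity, PS = (p₁ − p₀) / (1 − p₀).
PS = (0.036338 − 0.0088903) / (1 − 0.0088903) = 0.027448 / 0.99111 ≈ 0.0277

PS ≈ 0.028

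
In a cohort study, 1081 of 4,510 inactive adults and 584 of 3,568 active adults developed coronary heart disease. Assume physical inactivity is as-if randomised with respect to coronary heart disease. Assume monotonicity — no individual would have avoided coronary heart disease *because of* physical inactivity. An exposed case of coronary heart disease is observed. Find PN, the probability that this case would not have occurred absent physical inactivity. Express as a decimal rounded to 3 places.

p₁ = P(outcome | exposed) = 1081/4510 = 0.23969
p₀ = P(outcome | unexposed) = 584/3568 = 0.16368
Under exogeneity and monotonicity, PN = (p₁ − p₀) / p₁.
PN = (0.23969 − 0.16368) / 0.23969 = 0.076012 / 0.23969 ≈ 0.3171

PN ≈ 0.317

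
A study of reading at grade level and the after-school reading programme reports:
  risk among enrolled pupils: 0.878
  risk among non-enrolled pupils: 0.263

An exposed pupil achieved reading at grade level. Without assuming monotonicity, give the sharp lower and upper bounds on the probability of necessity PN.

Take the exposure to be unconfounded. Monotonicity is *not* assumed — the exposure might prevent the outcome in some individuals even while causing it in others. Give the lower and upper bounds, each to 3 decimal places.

0.700 ≤ PN ≤ 0.839

Let p₁ = 0.878, p₀ = 0.263.
Under exogeneity alone the bounds on PN are max{0,(p₁−p₀)/p₁} ≤ PN ≤ min{1,(1−p₀)/p₁}.
  lower = (p₁ − p₀)/p₁ = 0.615 / 0.878 ≈ 0.7005
  upper = min{1, (1 − p₀)/p₁} = 0.737 / 0.878 ≈ 0.8394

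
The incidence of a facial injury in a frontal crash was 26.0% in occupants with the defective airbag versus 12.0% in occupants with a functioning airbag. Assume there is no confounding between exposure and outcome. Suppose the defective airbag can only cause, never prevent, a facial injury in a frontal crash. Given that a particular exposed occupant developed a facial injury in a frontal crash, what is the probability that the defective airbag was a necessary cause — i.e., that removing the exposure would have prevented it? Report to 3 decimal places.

p₁ = 0.26, p₀ = 0.12.
Under exogeneity and monotonicity, PN = (p₁ − p₀) / p₁.
PN = (0.26 − 0.12) / 0.26 = 0.14 / 0.26 ≈ 0.5385

PN ≈ 0.538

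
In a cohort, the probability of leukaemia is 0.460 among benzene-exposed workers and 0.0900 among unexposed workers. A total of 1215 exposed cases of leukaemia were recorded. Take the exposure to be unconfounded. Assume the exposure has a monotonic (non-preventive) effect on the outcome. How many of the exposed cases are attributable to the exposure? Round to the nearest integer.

about 977 cases

Let p₁ = 0.46, p₀ = 0.09.
PN = (p₁ − p₀)/p₁ = (0.46 − 0.09) / 0.46 ≈ 0.80435.
Attributable cases ≈ PN × (exposed cases) = 0.80435 × 1215 ≈ 977.28.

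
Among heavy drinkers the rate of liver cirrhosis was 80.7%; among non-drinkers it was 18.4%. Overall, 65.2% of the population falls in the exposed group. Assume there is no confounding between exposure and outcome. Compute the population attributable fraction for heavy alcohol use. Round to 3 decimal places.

p₁ = 0.807, p₀ = 0.184.
Overall risk P(Y=1) = π·p₁ + (1−π)·p₀ = 0.652×0.807 + 0.348×0.184 = 0.5902.
Under exogeneity, PAF = [P(Y=1) − p₀] / P(Y=1).
PAF = (0.5902 − 0.184) / 0.5902 ≈ 0.6882

PAF ≈ 0.688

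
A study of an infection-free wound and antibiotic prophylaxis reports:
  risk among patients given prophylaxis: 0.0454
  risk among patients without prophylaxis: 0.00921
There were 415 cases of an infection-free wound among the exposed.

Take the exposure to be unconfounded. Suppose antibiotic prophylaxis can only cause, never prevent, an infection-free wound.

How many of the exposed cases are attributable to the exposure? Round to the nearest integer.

Let p₁ = 0.0454, p₀ = 0.00921.
PN = (p₁ − p₀)/p₁ = (0.0454 − 0.00921) / 0.0454 ≈ 0.79714.
Attributable cases ≈ PN × (exposed cases) = 0.79714 × 415 ≈ 330.81.

about 331 cases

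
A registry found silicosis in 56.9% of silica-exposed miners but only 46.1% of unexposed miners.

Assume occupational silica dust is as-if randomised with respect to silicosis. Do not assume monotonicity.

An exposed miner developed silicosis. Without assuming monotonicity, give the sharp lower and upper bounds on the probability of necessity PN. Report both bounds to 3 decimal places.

0.190 ≤ PN ≤ 0.947

p₁ = 0.569, p₀ = 0.461.
Under exogeneity alone the bounds on PN are max{0,(p₁−p₀)/p₁} ≤ PN ≤ min{1,(1−p₀)/p₁}.
  lower = (p₁ − p₀)/p₁ = 0.108 / 0.569 ≈ 0.1898
  upper = min{1, (1 − p₀)/p₁} = 0.539 / 0.569 ≈ 0.9473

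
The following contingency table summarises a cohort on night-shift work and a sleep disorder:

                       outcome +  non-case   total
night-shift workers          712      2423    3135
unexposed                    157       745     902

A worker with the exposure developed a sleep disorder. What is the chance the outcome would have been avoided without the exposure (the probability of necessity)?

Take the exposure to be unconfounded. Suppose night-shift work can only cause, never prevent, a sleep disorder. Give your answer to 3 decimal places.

p₁ = P(outcome | exposed) = 712/3135 = 0.22711
p₀ = P(outcome | unexposed) = 157/902 = 0.17406
Under exogeneity and monotonicity, PN = (p₁ − p₀) / p₁.
PN = (0.22711 − 0.17406) / 0.22711 = 0.053056 / 0.22711 ≈ 0.2336

PN ≈ 0.234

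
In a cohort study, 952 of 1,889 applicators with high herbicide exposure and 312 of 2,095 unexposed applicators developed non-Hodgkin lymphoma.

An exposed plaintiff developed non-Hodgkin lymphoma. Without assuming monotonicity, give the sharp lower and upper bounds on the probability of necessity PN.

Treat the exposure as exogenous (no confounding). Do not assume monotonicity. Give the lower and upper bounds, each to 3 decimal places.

p₁ = P(outcome | exposed) = 952/1889 = 0.50397
p₀ = P(outcome | unexposed) = 312/2095 = 0.14893
Under exogeneity alone the bounds on PN are max{0,(p₁−p₀)/p₁} ≤ PN ≤ min{1,(1−p₀)/p₁}.
  lower = (p₁ − p₀)/p₁ = 0.35504 / 0.50397 ≈ 0.7045
  upper = min{1, (1 − p₀)/p₁} = 0.85107 / 0.50397 ≈ 1.6887 → capped at 1

0.704 ≤ PN ≤ 1.000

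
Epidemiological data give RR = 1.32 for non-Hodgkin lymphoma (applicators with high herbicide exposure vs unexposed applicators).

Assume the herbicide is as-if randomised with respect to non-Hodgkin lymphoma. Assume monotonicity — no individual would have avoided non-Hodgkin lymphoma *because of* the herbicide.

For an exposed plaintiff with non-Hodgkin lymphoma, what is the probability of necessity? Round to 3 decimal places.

PN ≈ 0.242

Under exogeneity and monotonicity, PN = (RR − 1) / RR = 1 − 1/RR.
PN = (1.32 − 1) / 1.32 = 0.32 / 1.32 ≈ 0.2424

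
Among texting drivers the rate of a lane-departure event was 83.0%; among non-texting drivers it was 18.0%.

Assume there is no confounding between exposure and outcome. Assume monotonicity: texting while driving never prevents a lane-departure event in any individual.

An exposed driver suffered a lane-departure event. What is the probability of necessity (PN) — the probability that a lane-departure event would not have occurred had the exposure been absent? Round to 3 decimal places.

PN ≈ 0.783

p₁ = 0.83, p₀ = 0.18.
Under exogeneity and monotonicity, PN = (p₁ − p₀) / p₁.
PN = (0.83 − 0.18) / 0.83 = 0.65 / 0.83 ≈ 0.7831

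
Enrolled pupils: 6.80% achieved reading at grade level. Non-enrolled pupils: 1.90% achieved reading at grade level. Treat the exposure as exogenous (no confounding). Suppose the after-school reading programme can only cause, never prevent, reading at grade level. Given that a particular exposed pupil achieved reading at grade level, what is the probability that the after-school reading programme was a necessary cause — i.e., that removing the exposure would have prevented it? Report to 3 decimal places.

p₁ = 0.068, p₀ = 0.019.
Under exogeneity and monotonicity, PN = (p₁ − p₀) / p₁.
PN = (0.068 − 0.019) / 0.068 = 0.049 / 0.068 ≈ 0.7206

PN ≈ 0.721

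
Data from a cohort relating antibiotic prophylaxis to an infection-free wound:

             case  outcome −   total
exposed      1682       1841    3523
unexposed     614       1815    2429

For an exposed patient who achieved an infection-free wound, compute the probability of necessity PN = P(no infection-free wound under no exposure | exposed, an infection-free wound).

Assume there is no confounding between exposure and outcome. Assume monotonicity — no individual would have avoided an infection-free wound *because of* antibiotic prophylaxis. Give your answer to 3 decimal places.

PN ≈ 0.471

p₁ = P(outcome | exposed) = 1682/3523 = 0.47743
p₀ = P(outcome | unexposed) = 614/2429 = 0.25278
Under exogeneity and monotonicity, PN = (p₁ − p₀) / p₁.
PN = (0.47743 − 0.25278) / 0.47743 = 0.22466 / 0.47743 ≈ 0.4705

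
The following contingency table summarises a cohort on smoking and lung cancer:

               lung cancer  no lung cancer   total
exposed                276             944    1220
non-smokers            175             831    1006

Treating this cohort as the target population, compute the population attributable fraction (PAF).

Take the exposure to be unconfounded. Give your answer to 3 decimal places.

p₁ = P(outcome | exposed) = 276/1220 = 0.22623
p₀ = P(outcome | unexposed) = 175/1006 = 0.17396
Exposure prevalence π = 1220/2226 = 0.54807; overall risk P(Y=1) = 0.20261.
Under exogeneity, PAF = [P(Y=1) − p₀]/P(Y=1).
PAF = (0.20261 − 0.17396) / 0.20261 ≈ 0.1414

PAF ≈ 0.141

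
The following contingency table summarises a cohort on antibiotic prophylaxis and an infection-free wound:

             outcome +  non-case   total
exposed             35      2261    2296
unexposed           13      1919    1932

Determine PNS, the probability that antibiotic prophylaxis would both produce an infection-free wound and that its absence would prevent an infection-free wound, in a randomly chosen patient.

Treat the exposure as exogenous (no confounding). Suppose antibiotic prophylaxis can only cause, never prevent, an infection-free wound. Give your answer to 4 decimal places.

p₁ = P(outcome | exposed) = 35/2296 = 0.015244
p₀ = P(outcome | unexposed) = 13/1932 = 0.0067288
Under exogeneity and monotonicity, PNS = p₁ − p₀.
PNS = 0.015244 − 0.0067288 = 0.0085151

PNS ≈ 0.0085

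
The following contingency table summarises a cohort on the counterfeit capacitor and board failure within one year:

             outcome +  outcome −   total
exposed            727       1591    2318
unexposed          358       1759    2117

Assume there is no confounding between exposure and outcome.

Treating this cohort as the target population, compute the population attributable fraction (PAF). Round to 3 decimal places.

p₁ = P(outcome | exposed) = 727/2318 = 0.31363
p₀ = P(outcome | unexposed) = 358/2117 = 0.16911
Exposure prevalence π = 2318/4435 = 0.52266; overall risk P(Y=1) = 0.24464.
Under exogeneity, PAF = [P(Y=1) − p₀]/P(Y=1).
PAF = (0.24464 − 0.16911) / 0.24464 ≈ 0.3088

PAF ≈ 0.309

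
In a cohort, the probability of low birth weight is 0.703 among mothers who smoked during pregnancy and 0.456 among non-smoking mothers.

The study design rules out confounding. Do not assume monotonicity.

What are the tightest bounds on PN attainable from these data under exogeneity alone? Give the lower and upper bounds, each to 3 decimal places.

0.351 ≤ PN ≤ 0.774

Let p₁ = 0.703, p₀ = 0.456.
Under exogeneity alone the bounds on PN are max{0,(p₁−p₀)/p₁} ≤ PN ≤ min{1,(1−p₀)/p₁}.
  lower = (p₁ − p₀)/p₁ = 0.247 / 0.703 ≈ 0.3514
  upper = min{1, (1 − p₀)/p₁} = 0.544 / 0.703 ≈ 0.7738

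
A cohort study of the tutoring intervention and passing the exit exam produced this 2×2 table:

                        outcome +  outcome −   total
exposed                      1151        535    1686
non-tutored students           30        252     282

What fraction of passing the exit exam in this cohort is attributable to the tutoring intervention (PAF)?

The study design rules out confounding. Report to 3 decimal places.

PAF ≈ 0.823

p₁ = P(outcome | exposed) = 1151/1686 = 0.68268
p₀ = P(outcome | unexposed) = 30/282 = 0.10638
Exposure prevalence π = 1686/1968 = 0.85671; overall risk P(Y=1) = 0.6001.
Under exogeneity, PAF = [P(Y=1) − p₀]/P(Y=1).
PAF = (0.6001 − 0.10638) / 0.6001 ≈ 0.8227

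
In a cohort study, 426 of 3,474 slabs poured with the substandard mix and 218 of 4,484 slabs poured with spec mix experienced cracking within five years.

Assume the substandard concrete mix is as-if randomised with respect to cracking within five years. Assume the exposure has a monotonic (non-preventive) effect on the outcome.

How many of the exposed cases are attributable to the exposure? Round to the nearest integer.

p₁ = P(outcome | exposed) = 426/3474 = 0.12263
p₀ = P(outcome | unexposed) = 218/4484 = 0.048617
PN = (p₁ − p₀)/p₁ = (0.12263 − 0.048617) / 0.12263 ≈ 0.60353.
Attributable cases ≈ PN × (exposed cases) = 0.60353 × 426 ≈ 257.10.

about 257 cases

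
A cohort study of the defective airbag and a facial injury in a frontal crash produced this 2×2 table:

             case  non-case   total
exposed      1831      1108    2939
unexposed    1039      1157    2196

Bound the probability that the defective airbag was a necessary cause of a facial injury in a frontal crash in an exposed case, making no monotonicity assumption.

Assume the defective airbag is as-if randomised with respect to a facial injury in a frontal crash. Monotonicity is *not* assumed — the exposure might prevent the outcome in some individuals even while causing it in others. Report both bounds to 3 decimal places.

p₁ = P(outcome | exposed) = 1831/2939 = 0.623
p₀ = P(outcome | unexposed) = 1039/2196 = 0.47313
Under exogeneity alone the bounds on PN are max{0,(p₁−p₀)/p₁} ≤ PN ≤ min{1,(1−p₀)/p₁}.
  lower = (p₁ − p₀)/p₁ = 0.14987 / 0.623 ≈ 0.2406
  upper = min{1, (1 − p₀)/p₁} = 0.52687 / 0.623 ≈ 0.8457

0.241 ≤ PN ≤ 0.846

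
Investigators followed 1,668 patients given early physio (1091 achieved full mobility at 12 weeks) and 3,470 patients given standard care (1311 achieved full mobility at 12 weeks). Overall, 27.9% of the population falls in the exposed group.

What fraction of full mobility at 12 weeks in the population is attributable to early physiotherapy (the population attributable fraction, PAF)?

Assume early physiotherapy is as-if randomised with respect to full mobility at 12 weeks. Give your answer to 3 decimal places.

PAF ≈ 0.169

p₁ = P(outcome | exposed) = 1091/1668 = 0.65408
p₀ = P(outcome | unexposed) = 1311/3470 = 0.37781
Overall risk P(Y=1) = π·p₁ + (1−π)·p₀ = 0.279×0.65408 + 0.721×0.37781 = 0.45489.
Under exogeneity, PAF = [P(Y=1) − p₀] / P(Y=1).
PAF = (0.45489 − 0.37781) / 0.45489 ≈ 0.1694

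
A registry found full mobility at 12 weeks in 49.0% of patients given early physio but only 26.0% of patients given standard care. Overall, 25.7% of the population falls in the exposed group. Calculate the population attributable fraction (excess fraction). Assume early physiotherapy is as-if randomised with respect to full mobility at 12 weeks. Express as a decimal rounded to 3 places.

p₁ = 0.49, p₀ = 0.26.
Overall risk P(Y=1) = π·p₁ + (1−π)·p₀ = 0.257×0.49 + 0.743×0.26 = 0.31911.
Under exogeneity, PAF = [P(Y=1) − p₀] / P(Y=1).
PAF = (0.31911 − 0.26) / 0.31911 ≈ 0.1852

PAF ≈ 0.185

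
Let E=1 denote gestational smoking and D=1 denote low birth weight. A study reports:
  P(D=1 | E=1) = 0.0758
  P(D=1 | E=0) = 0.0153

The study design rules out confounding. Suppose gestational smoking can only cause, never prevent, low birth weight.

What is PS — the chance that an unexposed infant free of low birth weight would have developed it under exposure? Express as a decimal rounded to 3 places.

Let p₁ = 0.0758, p₀ = 0.0153.
Under exogeneity and monotonicity, PS = (p₁ − p₀) / (1 − p₀).
PS = (0.0758 − 0.0153) / (1 − 0.0153) = 0.0605 / 0.9847 ≈ 0.0614

PS ≈ 0.061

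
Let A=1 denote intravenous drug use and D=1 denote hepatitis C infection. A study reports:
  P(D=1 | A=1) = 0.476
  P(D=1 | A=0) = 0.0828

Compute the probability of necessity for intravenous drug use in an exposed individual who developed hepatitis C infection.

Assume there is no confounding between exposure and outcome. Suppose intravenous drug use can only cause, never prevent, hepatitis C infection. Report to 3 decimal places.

PN ≈ 0.826

Let p₁ = 0.476, p₀ = 0.0828.
Under exogeneity and monotonicity, PN = (p₁ − p₀) / p₁.
PN = (0.476 − 0.0828) / 0.476 = 0.3932 / 0.476 ≈ 0.8261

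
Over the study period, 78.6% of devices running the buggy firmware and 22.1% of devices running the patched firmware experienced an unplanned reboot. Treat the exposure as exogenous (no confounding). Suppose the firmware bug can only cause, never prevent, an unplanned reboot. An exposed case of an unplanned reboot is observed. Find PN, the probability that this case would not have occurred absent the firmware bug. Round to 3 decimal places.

p₁ = 0.786, p₀ = 0.221.
Under exogeneity and monotonicity, PN = (p₁ − p₀) / p₁.
PN = (0.786 − 0.221) / 0.786 = 0.565 / 0.786 ≈ 0.7188

PN ≈ 0.719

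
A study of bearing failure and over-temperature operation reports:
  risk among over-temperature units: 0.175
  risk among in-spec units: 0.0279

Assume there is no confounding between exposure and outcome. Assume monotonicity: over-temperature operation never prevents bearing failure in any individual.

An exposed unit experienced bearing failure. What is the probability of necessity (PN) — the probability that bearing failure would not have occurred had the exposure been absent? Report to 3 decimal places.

Let p₁ = 0.175, p₀ = 0.0279.
Under exogeneity and monotonicity, PN = (p₁ − p₀) / p₁.
PN = (0.175 − 0.0279) / 0.175 = 0.1471 / 0.175 ≈ 0.8406

PN ≈ 0.841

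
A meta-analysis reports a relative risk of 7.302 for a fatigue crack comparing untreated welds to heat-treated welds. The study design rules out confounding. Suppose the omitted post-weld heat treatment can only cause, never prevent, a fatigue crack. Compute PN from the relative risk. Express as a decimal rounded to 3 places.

Under exogeneity and monotonicity, PN = (RR − 1) / RR = 1 − 1/RR.
PN = (7.302 − 1) / 7.302 = 6.302 / 7.302 ≈ 0.8631

PN ≈ 0.863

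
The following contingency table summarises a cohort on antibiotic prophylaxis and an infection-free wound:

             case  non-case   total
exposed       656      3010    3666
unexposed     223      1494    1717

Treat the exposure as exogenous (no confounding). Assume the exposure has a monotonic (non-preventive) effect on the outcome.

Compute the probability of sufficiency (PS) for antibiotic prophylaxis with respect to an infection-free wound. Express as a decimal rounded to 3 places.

p₁ = P(outcome | exposed) = 656/3666 = 0.17894
p₀ = P(outcome | unexposed) = 223/1717 = 0.12988
Under exogeneity and monotonicity, PS = (p₁ − p₀)/(1 − p₀).
PS = (0.17894 − 0.12988) / 0.87012 ≈ 0.0564

PS ≈ 0.056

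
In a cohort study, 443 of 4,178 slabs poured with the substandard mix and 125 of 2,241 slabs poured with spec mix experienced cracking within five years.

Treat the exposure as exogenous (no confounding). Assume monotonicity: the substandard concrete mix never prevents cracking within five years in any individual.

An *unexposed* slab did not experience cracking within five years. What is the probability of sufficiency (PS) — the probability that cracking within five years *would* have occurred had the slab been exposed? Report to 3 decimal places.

p₁ = P(outcome | exposed) = 443/4178 = 0.10603
p₀ = P(outcome | unexposed) = 125/2241 = 0.055779
Under exogeneity and monotonicity, PS = (p₁ − p₀) / (1 − p₀).
PS = (0.10603 − 0.055779) / (1 − 0.055779) = 0.050253 / 0.94422 ≈ 0.0532

PS ≈ 0.053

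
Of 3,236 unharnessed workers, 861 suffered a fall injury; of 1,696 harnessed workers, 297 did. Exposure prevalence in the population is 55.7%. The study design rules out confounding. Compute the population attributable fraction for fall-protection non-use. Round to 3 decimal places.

PAF ≈ 0.224

p₁ = P(outcome | exposed) = 861/3236 = 0.26607
p₀ = P(outcome | unexposed) = 297/1696 = 0.17512
Overall risk P(Y=1) = π·p₁ + (1−π)·p₀ = 0.557×0.26607 + 0.443×0.17512 = 0.22578.
Under exogeneity, PAF = [P(Y=1) − p₀] / P(Y=1).
PAF = (0.22578 − 0.17512) / 0.22578 ≈ 0.2244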